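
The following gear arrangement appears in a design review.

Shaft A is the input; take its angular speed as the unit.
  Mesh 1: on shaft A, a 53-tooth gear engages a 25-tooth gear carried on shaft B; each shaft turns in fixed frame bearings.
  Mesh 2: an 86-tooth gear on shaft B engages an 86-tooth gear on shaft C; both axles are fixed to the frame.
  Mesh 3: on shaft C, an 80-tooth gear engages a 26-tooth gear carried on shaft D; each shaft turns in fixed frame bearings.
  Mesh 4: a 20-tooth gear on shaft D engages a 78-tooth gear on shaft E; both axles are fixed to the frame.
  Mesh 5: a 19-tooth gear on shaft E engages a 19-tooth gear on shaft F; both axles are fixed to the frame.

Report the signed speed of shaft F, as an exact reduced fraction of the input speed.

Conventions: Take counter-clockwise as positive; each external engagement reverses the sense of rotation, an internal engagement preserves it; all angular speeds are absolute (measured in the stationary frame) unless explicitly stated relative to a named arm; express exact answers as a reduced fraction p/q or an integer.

-848/507

5-mesh fixed-axis compound train (all bearings frame-fixed)
mesh 1 [53T→25T]: |ω|/ω_in = 1×53/25 = 53/25, sense flips to −
mesh 2 [86T→86T]: |ω|/ω_in = (53/25)×86/86 = 53/25, sense flips to +
mesh 3 [80T→26T]: |ω|/ω_in = (53/25)×80/26 = 424/65, sense flips to −
mesh 4 [20T→78T]: |ω|/ω_in = (424/65)×20/78 = 848/507, sense flips to +
mesh 5 [19T→19T]: |ω|/ω_in = (848/507)×19/19 = 848/507, sense flips to −
signed output speed (× input speed) = -848/507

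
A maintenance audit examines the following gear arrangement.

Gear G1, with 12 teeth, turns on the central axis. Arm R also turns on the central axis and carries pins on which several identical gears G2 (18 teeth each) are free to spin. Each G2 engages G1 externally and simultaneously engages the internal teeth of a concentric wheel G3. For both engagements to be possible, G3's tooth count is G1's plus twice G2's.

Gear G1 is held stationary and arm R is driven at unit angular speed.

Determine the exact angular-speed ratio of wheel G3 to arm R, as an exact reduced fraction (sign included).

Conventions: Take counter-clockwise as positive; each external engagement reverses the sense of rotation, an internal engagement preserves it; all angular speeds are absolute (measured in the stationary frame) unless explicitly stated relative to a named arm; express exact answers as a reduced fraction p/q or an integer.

planetary set (12T centre, 18T on arm, 48T internal) — Willis relation
ring teeth: 12 + 2·18 = 48
12(ω_sun−ω_arm) = −48(ω_ring−ω_arm),  ω_sun = 0, ω_arm = 1
ω_ring = 1 − (12/48)(0−1) = 5/4
ω_out/ω_in = 5/4

5/4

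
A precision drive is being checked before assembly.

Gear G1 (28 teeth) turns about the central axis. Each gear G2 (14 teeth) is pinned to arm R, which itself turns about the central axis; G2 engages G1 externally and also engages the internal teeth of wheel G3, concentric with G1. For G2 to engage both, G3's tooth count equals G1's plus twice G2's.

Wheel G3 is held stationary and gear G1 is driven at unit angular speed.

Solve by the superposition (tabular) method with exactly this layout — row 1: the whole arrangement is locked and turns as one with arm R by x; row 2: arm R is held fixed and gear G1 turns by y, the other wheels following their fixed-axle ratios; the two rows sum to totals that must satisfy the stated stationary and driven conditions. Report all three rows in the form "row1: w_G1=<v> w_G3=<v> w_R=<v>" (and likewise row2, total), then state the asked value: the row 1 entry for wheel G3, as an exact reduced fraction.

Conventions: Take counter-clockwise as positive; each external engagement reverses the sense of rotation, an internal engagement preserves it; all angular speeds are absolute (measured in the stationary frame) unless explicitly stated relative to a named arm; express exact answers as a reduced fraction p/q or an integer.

topology: planetary set — G1 28T / G2 14T / G3 56T, arm = carrier (Willis)
superposition row 1 [locked train]: every member turns x
row 2 — arm fixed, fixed-axis ratios: sun y, ring −(28/56)·y, arm 0
boundary: total ω_ring = x − (28/56)·y = 0 and total ω_sun = x + y = 1  ⇒  y = 2/3, x = 1/3
row 2 ring = −(28/56)·2/3 = -1/3
totals (row 1 + row 2): sun 1/3 + 2/3 = 1, ring 1/3 + (-1/3) = 0, arm 1/3 + 0 = 1/3
asked cell (row1, ring) = 1/3

row1: w_G1=1/3 w_G3=1/3 w_R=1/3
row2: w_G1=2/3 w_G3=-1/3 w_R=0
total: w_G1=1 w_G3=0 w_R=1/3
asked value: 1/3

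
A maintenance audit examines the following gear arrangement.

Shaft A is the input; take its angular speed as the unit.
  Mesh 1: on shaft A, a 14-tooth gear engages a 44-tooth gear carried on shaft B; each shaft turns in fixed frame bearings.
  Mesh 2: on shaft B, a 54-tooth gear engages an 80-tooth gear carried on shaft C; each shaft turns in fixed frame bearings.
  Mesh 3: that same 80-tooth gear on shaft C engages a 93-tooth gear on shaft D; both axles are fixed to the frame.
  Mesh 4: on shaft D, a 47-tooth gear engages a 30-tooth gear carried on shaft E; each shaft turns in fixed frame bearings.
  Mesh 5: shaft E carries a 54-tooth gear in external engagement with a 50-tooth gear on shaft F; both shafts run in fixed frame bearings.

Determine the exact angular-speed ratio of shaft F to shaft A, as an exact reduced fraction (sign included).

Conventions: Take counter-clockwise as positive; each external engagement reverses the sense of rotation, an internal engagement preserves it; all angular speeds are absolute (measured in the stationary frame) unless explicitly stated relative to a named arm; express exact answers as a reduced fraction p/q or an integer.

-26649/85250

class = fixed-axis compound train [5 meshes; 5 ratios multiply, 5 sense flips]
mesh 1 [14T→44T]: running ratio 7/22, sense −
mesh 2 [54T→80T]: running ratio 189/880, sense +
mesh 3 [80T→93T]: running ratio 63/341, sense −
mesh 4 [47T→30T]: running ratio 987/3410, sense +
mesh 5 [54T→50T]: running ratio 26649/85250, sense −
ω_out/ω_in = -26649/85250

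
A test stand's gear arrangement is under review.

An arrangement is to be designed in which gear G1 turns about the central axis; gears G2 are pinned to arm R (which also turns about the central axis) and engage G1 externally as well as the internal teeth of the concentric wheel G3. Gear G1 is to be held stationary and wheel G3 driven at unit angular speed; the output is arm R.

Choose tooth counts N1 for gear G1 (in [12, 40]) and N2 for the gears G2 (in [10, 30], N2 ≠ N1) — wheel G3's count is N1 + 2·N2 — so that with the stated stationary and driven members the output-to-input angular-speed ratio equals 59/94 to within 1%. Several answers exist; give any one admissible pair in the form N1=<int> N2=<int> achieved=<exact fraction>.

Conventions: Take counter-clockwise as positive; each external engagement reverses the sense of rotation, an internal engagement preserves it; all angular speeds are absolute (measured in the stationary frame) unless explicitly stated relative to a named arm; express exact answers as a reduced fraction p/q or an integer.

class = planetary set [ratio 59/94 wanted; Willis about the carrier]
Willis with ω_sun = 0: ω_arm/ω_ring = N3/(N1+N3); set equal to 59/94  ⇒  N3/N1 = (59/94)/(1 − 59/94) = 59/35
N3 = N1 + 2·N2  ⇒  N2/N1 = (N3/N1 − 1)/2 = (59/35 − 1)/2 = 12/35
smallest multiple with N1 ≥ 12 and N2 ≥ 10: k = 1  ⇒  N1 = 1·35 = 35, N2 = 1·12 = 12 (N1 ≤ 40, N2 ≤ 30, N2 ≠ N1 ✓), N3 = 35 + 2·12 = 59
check: N3/(N1+N3) with N1 = 35, N3 = 59 gives 59/94; |achieved − target| = 0 ≤ 59/9400 ✓

N1=35 N2=12 achieved=59/94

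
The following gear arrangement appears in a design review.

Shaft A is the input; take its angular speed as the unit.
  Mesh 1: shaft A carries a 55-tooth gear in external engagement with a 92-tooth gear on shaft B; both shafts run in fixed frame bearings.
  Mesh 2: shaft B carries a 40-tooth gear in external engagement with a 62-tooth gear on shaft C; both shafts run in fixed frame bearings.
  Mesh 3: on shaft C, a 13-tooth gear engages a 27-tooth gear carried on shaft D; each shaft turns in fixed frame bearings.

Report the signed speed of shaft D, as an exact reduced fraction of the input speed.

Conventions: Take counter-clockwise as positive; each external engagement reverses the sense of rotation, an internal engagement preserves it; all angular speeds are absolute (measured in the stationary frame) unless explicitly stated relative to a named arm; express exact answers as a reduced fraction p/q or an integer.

3-mesh fixed-axis compound train (all bearings frame-fixed)
mesh 1 [55T→92T]: |ω|/ω_in = 1×55/92 = 55/92, sense flips to −
mesh 2 [40T→62T]: |ω|/ω_in = (55/92)×40/62 = 275/713, sense flips to +
mesh 3 [13T→27T]: |ω|/ω_in = (275/713)×13/27 = 3575/19251, sense flips to −
signed output speed (× input speed) = -3575/19251

-3575/19251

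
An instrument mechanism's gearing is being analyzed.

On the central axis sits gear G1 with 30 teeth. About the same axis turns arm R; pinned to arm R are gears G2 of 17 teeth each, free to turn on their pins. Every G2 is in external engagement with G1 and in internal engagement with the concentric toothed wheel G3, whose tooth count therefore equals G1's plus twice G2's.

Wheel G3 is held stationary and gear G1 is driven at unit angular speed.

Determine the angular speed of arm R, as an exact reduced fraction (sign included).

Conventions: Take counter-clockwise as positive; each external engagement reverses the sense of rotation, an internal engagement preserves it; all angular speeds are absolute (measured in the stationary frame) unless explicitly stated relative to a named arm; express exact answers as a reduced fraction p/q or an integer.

class = planetary set [G3 = 30+2·17 = 64; Willis about the carrier]
ring teeth: 30 + 2·17 = 64
30(ω_sun−ω_arm) = −64(ω_ring−ω_arm),  ω_ring = 0, ω_sun = 1
30(1−ω_arm) = −64(0−ω_arm)  ⇒  94·ω_arm = 30  ⇒  ω_arm = 15/47
exact speed ratio = 15/47

15/47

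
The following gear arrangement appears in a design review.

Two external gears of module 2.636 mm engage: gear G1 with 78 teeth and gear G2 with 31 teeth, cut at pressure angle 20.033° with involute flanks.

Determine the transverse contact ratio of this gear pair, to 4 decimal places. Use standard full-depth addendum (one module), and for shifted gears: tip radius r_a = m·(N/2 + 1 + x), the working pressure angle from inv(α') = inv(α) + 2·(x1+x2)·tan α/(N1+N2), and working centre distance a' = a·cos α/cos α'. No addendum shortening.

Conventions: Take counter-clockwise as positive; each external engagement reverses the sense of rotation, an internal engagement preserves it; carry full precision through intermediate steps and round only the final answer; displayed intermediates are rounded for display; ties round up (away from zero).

recognized (one external pair, fixed centres): single-mesh tooth geometry, m = 2.636, N1 = 78, N2 = 31
base radii: r_b1 = 96.583893, r_b2 = 38.385906
tip radii: r_a1 = 105.440000, r_a2 = 43.494000
no profile shift: α' = α, a' = a
action lengths: √(r_a1²−r_b1²) = 42.298289, √(r_a2²−r_b2²) = 20.451167
base pitch p_b = π·m·cos α = 7.780186
CR = (42.298289 + 20.451167 − 143.662000·sin 20.03300°)/7.780186 = 1.739857
contact ratio ≈ 1.7399

1.7399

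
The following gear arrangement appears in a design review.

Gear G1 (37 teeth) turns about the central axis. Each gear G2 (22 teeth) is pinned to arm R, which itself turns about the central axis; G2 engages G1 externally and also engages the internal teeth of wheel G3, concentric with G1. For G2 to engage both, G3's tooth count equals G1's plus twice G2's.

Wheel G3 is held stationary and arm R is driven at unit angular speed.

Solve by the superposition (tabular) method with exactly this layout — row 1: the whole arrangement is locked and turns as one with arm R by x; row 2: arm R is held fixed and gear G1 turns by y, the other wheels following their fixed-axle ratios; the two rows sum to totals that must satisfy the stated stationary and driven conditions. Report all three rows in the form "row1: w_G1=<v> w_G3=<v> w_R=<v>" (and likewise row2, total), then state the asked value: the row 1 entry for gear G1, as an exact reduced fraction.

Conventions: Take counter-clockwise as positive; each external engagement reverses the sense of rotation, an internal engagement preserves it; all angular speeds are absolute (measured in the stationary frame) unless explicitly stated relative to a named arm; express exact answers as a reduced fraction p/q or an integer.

recognized (axles ride arm R): planetary set, 37/22/81 teeth
row 1 — lock + rotate with arm: ω_sun = ω_ring = ω_arm = x
superposition row 2 [arm held]: sun y, ring −(37/81)·y, arm 0
boundary: total ω_ring = x − (37/81)·y = 0 and total ω_arm = x = 1  ⇒  y = 81/37, x = 1
row 2 ring = −(37/81)·81/37 = -1
totals (row 1 + row 2): sun 1 + 81/37 = 118/37, ring 1 + (-1) = 0, arm 1 + 0 = 1
asked cell (row1, sun) = 1

row1: w_G1=1 w_G3=1 w_R=1
row2: w_G1=81/37 w_G3=-1 w_R=0
total: w_G1=118/37 w_G3=0 w_R=1
asked value: 1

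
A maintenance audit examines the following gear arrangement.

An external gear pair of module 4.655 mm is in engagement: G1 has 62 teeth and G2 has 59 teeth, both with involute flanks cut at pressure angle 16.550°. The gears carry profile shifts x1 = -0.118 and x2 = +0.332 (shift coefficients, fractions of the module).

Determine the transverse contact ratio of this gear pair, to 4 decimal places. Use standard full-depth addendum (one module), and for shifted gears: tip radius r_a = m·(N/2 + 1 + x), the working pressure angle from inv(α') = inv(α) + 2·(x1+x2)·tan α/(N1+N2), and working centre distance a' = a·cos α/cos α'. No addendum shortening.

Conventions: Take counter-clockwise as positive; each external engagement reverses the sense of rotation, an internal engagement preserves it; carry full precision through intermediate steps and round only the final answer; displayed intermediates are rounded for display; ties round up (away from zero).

topology: single-mesh involute geometry — m = 4.655, 62T/59T pair
base radii: r_b1 = 138.326663, r_b2 = 131.633438
tip radii: r_a1 = 148.410710, r_a2 = 143.522960
inv(α') = inv(16.550°) + 2·(-0.118+0.332)·tan α/(62+59) = 0.00936211  ⇒  α' = 17.20420°
a' = a·cos α / cos α' = 281.6275·cos 16.550°/cos 17.20420° = 282.604777
action lengths: √(r_a1²−r_b1²) = 53.772420, √(r_a2²−r_b2²) = 57.196837
base pitch p_b = π·m·cos α = 14.018259
CR = (53.772420 + 57.196837 − 282.604777·sin 17.20420°)/14.018259 = 1.953235
contact ratio ≈ 1.9532

1.9532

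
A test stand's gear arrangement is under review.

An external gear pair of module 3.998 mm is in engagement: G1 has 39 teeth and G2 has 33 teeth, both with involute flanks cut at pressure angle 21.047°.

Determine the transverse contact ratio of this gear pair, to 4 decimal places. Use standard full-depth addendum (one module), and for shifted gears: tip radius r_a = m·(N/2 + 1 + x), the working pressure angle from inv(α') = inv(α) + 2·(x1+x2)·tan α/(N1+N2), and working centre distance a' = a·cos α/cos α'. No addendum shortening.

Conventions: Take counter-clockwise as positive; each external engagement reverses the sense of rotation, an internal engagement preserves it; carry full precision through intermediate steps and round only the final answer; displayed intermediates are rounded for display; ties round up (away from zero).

single-mesh involute tooth geometry (39T engaging 33T at module 3.998)
base radii: r_b1 = 72.759921, r_b2 = 61.566087
tip radii: r_a1 = 81.959000, r_a2 = 69.965000
no profile shift: α' = α, a' = a
action lengths: √(r_a1²−r_b1²) = 37.726272, √(r_a2²−r_b2²) = 33.237301
base pitch p_b = π·m·cos α = 11.722156
CR = (37.726272 + 33.237301 − 143.928000·sin 21.04700°)/11.722156 = 1.644253
contact ratio ≈ 1.6443

1.6443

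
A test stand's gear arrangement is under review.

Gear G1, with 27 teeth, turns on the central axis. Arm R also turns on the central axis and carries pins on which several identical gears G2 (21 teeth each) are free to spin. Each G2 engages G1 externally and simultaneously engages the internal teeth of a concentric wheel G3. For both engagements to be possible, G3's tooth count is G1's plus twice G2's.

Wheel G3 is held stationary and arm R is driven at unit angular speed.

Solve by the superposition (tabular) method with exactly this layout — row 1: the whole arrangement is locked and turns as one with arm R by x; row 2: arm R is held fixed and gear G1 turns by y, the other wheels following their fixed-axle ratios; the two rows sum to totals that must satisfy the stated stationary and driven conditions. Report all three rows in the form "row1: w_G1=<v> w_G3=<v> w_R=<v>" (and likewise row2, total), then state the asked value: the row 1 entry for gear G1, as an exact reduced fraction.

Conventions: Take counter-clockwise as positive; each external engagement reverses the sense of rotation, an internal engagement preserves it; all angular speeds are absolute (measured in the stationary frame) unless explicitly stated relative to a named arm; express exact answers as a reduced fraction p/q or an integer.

row1: w_G1=1 w_G3=1 w_R=1
row2: w_G1=23/9 w_G3=-1 w_R=0
total: w_G1=32/9 w_G3=0 w_R=1
asked value: 1

recognized (axles ride arm R): planetary set, 27/21/69 teeth
row 1: whole set turns with the arm by x
superposition row 2 [arm held]: sun y, ring −(27/69)·y, arm 0
boundary: total ω_ring = x − (27/69)·y = 0 and total ω_arm = x = 1  ⇒  y = 23/9, x = 1
row 2 ring = −(27/69)·23/9 = -1
totals (row 1 + row 2): sun 1 + 23/9 = 32/9, ring 1 + (-1) = 0, arm 1 + 0 = 1
asked cell (row1, sun) = 1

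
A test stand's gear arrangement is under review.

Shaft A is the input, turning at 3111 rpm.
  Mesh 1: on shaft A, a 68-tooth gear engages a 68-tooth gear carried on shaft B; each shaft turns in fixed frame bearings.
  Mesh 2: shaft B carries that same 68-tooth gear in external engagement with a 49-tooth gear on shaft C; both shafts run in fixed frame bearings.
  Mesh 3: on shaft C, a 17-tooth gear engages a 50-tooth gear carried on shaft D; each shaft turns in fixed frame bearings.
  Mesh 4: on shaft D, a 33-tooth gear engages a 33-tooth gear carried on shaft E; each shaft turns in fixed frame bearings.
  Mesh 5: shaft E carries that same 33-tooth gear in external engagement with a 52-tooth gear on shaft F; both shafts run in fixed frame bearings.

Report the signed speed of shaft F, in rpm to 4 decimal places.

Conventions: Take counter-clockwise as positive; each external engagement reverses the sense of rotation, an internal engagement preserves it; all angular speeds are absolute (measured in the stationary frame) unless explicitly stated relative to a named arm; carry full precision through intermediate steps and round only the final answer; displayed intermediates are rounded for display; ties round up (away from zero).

topology: fixed-axis compound train — 5 meshes, A→F
mesh 1 [68T→68T]: ω = 3111.0000×68/68 = 3111.0000 rpm, sense flips to −
mesh 2 [68T→49T]: ω = 3111.0000×68/49 = 4317.3061 rpm, sense flips to +
mesh 3 [17T→50T]: ω = 4317.3061×17/50 = 1467.8841 rpm, sense flips to −
mesh 4 [33T→33T]: ω = 1467.8841×33/33 = 1467.8841 rpm, sense flips to +
mesh 5 [33T→52T]: ω = 1467.8841×33/52 = 931.5418 rpm, sense flips to −
signed output speed = -931.5418 rpm

-931.5418 rpm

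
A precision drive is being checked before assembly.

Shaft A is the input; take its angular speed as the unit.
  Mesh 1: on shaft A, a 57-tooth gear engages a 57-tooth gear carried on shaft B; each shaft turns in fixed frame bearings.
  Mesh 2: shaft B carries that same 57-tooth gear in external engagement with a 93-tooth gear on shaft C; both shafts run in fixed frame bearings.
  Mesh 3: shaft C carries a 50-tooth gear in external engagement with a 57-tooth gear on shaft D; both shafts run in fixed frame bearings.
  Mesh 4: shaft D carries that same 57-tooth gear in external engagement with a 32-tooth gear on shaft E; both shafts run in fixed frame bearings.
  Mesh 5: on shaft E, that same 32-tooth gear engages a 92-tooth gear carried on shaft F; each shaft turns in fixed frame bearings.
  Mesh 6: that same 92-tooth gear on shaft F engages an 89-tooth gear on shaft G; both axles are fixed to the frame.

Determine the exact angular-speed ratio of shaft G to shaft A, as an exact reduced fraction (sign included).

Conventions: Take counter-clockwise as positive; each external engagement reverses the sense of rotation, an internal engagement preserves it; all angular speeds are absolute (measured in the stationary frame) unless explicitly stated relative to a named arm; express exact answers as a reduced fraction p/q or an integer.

950/2759

class = fixed-axis compound train [6 meshes; 6 ratios multiply, 6 sense flips]
mesh 1 [57T→57T]: running ratio 1, sense −
mesh 2 [57T→93T]: running ratio 19/31, sense +
mesh 3 [50T→57T]: running ratio 50/93, sense −
mesh 4 [57T→32T]: running ratio 475/496, sense +
mesh 5 [32T→92T]: running ratio 475/1426, sense −
mesh 6 [92T→89T]: running ratio 950/2759, sense +
ω_out/ω_in = 950/2759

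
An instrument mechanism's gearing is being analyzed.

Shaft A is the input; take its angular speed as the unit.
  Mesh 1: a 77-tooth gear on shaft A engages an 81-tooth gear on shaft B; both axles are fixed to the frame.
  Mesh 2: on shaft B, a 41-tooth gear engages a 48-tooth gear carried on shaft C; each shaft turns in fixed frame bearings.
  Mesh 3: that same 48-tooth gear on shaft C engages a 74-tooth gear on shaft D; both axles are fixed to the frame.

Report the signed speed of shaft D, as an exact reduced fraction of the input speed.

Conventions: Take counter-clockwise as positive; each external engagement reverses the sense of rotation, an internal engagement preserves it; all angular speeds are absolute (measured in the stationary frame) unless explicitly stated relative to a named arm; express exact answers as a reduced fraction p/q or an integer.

-3157/5994

3-mesh fixed-axis compound train (all bearings frame-fixed)
mesh 1 [77T→81T]: |ω|/ω_in = 1×77/81 = 77/81, sense flips to −
mesh 2 [41T→48T]: |ω|/ω_in = (77/81)×41/48 = 3157/3888, sense flips to +
mesh 3 [48T→74T]: |ω|/ω_in = (3157/3888)×48/74 = 3157/5994, sense flips to −
signed output speed (× input speed) = -3157/5994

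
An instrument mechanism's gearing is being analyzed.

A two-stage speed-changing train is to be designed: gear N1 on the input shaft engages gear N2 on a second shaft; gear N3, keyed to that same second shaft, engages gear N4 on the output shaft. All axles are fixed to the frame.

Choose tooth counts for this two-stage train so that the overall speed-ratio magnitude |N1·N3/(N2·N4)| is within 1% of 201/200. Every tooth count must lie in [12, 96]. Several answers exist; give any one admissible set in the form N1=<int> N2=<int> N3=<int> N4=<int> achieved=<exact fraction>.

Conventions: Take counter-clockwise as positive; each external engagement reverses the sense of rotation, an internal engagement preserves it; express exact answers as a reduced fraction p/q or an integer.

N1=12 N2=16 N3=67 N4=50 achieved=201/200

design class (target 201/200): fixed-axis compound train
target = 201/200 in lowest terms: an exact hit needs N1·N3 = k·201 and N2·N4 = k·200 for one integer k, every count in [12, 96]; additionally prefer no 1:1 stage (N1 ≠ N2, N3 ≠ N4)
k = 1…3: no 1:1-free in-range split of k·201 and k·200 into factor pairs; take k = 4
k = 4: N1·N3 = 804 = 12·67, N2·N4 = 800 = 16·50
achieved = 12·67/(16·50) = 201/200; |achieved − target| = 0 ≤ 201/20000 ✓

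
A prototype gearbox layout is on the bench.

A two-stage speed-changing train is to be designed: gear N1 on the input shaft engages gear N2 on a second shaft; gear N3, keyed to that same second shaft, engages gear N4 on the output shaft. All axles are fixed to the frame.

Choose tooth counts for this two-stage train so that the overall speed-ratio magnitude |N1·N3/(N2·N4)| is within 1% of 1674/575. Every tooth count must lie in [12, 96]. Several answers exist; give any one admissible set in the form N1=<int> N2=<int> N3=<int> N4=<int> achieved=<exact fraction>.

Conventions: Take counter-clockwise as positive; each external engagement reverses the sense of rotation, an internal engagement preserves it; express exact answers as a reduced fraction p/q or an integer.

2-stage fixed-axis compound train for ratio 1674/575
target = 1674/575 in lowest terms: an exact hit needs N1·N3 = k·1674 and N2·N4 = k·575 for one integer k, every count in [12, 96]; additionally prefer no 1:1 stage (N1 ≠ N2, N3 ≠ N4)
k = 1: N1·N3 = 1674 = 18·93, N2·N4 = 575 = 23·25
achieved = 18·93/(23·25) = 1674/575; |achieved − target| = 0 ≤ 837/28750 ✓

N1=18 N2=23 N3=93 N4=25 achieved=1674/575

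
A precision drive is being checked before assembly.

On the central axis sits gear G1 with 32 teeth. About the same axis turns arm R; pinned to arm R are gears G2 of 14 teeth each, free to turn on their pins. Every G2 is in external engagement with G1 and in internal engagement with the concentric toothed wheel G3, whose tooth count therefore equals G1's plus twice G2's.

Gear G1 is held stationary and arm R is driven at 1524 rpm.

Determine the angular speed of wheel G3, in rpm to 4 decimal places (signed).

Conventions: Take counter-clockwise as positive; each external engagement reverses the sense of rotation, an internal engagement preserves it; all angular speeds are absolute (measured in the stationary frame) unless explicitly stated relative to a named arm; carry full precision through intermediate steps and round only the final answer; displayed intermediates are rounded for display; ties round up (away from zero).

+2336.8000 rpm

recognized (axles ride arm R): planetary set, 32/14/60 teeth
normalise by the input: solve with ω_arm = 1, then scale by 1524 rpm
ring teeth: 32 + 2·14 = 60
32(ω_sun−ω_arm) = −60(ω_ring−ω_arm),  ω_sun = 0, ω_arm = 1
ω_ring = 1 − (32/60)(0−1) = 23/15
scale: ω_ring = 23/15 × 1524 rpm = +2336.8000 rpm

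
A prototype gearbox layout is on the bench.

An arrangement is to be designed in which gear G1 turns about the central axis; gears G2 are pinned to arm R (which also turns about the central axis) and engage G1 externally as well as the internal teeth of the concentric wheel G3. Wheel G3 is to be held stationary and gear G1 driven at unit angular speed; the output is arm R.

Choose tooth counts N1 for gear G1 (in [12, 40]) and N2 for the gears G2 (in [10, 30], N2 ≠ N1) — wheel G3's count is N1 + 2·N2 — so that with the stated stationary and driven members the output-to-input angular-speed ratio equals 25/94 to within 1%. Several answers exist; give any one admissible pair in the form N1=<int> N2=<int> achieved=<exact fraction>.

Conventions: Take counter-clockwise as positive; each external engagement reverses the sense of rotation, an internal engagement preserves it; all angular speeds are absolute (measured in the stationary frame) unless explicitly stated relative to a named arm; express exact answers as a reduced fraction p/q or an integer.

planetary set to be sized for 25/94 (Willis relation)
Willis with ω_ring = 0: ω_arm/ω_sun = N1/(N1+N3); set equal to 25/94  ⇒  N3/N1 = 1/(25/94) − 1 = 69/25
N3 = N1 + 2·N2  ⇒  N2/N1 = (N3/N1 − 1)/2 = (69/25 − 1)/2 = 22/25
smallest multiple with N1 ≥ 12 and N2 ≥ 10: k = 1  ⇒  N1 = 1·25 = 25, N2 = 1·22 = 22 (N1 ≤ 40, N2 ≤ 30, N2 ≠ N1 ✓), N3 = 25 + 2·22 = 69
check: N1/(N1+N3) with N1 = 25, N3 = 69 gives 25/94; |achieved − target| = 0 ≤ 1/376 ✓

N1=25 N2=22 achieved=25/94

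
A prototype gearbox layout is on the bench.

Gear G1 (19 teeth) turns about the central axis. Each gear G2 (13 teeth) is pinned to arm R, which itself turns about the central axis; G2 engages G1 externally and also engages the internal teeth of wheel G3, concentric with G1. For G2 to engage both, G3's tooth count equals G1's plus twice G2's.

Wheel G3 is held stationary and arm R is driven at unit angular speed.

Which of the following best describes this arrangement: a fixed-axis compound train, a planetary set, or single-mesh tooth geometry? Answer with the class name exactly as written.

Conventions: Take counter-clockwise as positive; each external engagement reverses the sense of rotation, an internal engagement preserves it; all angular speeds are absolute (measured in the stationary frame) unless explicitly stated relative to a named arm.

planetary set

class = planetary set [G3 = 19+2·13 = 45; Willis about the carrier]
classification: planetary set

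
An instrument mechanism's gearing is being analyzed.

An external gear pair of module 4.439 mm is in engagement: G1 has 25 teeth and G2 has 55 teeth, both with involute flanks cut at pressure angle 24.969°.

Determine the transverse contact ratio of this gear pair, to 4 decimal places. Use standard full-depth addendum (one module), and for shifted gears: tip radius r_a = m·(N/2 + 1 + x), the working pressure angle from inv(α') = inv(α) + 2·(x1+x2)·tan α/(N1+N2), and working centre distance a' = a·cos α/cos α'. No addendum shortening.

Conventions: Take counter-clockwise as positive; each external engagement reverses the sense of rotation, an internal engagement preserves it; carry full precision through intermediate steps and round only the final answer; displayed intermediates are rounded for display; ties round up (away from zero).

1.4973

single-mesh involute tooth geometry (25T engaging 55T at module 4.439)
base radii: r_b1 = 50.301434, r_b2 = 110.663154
tip radii: r_a1 = 59.926500, r_a2 = 126.511500
no profile shift: α' = α, a' = a
action lengths: √(r_a1²−r_b1²) = 32.572245, √(r_a2²−r_b2²) = 61.309265
base pitch p_b = π·m·cos α = 12.642129
CR = (32.572245 + 61.309265 − 177.560000·sin 24.96900°)/12.642129 = 1.497255
contact ratio ≈ 1.4973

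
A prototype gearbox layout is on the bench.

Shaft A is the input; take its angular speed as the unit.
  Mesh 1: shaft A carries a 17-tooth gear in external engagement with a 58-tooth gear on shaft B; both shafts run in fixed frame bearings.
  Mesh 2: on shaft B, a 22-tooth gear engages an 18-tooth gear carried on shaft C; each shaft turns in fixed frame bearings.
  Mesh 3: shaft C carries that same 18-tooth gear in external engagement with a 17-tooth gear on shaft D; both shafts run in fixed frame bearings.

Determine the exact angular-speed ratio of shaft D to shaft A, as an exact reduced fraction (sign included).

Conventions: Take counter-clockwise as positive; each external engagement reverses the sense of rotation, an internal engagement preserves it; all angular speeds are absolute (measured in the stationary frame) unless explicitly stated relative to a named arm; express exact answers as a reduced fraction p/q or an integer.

class = fixed-axis compound train [3 meshes; 3 ratios multiply, 3 sense flips]
mesh 1 [17T→58T]: running ratio 17/58, sense −
mesh 2 [22T→18T]: running ratio 187/522, sense +
mesh 3 [18T→17T]: running ratio 11/29, sense −
ω_out/ω_in = -11/29

-11/29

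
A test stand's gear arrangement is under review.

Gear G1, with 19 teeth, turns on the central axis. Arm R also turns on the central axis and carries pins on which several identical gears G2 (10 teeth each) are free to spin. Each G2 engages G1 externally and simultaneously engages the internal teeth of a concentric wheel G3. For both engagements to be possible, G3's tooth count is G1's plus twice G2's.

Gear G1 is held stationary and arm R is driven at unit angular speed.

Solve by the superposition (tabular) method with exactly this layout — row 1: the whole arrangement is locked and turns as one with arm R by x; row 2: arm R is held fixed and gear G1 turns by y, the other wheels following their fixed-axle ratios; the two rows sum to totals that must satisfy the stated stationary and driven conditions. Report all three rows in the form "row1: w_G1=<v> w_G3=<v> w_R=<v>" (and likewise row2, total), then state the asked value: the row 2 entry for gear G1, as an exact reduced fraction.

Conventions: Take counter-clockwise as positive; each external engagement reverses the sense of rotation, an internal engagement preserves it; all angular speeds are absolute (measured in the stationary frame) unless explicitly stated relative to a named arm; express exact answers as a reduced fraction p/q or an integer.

row1: w_G1=1 w_G3=1 w_R=1
row2: w_G1=-1 w_G3=19/39 w_R=0
total: w_G1=0 w_G3=58/39 w_R=1
asked value: -1

planetary set (19T centre, 10T on arm, 39T internal) — Willis relation
superposition row 1 [locked train]: every member turns x
row 2: sun turns y, ring = −(19/39)·y, arm 0
boundary: total ω_sun = x + y = 0 and total ω_arm = x = 1  ⇒  y = -1, x = 1
row 2 ring = −(19/39)·(-1) = 19/39
totals (row 1 + row 2): sun 1 + (-1) = 0, ring 1 + 19/39 = 58/39, arm 1 + 0 = 1
asked cell (row2, sun) = -1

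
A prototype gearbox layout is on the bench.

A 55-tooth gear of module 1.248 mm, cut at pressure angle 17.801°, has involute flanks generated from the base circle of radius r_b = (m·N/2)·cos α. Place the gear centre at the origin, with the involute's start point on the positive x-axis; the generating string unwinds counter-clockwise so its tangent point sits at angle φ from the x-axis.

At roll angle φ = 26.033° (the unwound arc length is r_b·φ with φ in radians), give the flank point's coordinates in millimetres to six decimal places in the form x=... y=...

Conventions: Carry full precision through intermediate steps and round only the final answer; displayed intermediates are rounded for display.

single-mesh involute tooth geometry (55T wheel at module 1.248)
pitch radius r_p = m·N/2 = 1.248·55/2 = 34.320000
base radius r_b = r_p·cos α = 34.320000·cos 17.801° = 32.676898
roll angle φ = 26.033° = 0.45436156 rad
x = r_b·(cos φ + φ·sin φ) = 35.877782
y = r_b·(sin φ − φ·cos φ) = 1.000765

x=35.877782 y=1.000765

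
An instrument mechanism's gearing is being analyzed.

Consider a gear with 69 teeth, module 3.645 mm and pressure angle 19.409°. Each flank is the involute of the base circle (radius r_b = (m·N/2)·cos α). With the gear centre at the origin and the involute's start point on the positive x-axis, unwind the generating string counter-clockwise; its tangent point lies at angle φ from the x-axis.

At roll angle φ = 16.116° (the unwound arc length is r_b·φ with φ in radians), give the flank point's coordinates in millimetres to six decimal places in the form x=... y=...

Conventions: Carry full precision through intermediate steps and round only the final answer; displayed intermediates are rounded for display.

topology: single-mesh involute geometry — m = 3.645, N = 69
pitch radius r_p = m·N/2 = 3.645·69/2 = 125.752500
base radius r_b = r_p·cos α = 125.752500·cos 19.409° = 118.606045
roll angle φ = 16.116° = 0.28127726 rad
x = r_b·(cos φ + φ·sin φ) = 123.205521
y = r_b·(sin φ − φ·cos φ) = 0.872870

x=123.205521 y=0.872870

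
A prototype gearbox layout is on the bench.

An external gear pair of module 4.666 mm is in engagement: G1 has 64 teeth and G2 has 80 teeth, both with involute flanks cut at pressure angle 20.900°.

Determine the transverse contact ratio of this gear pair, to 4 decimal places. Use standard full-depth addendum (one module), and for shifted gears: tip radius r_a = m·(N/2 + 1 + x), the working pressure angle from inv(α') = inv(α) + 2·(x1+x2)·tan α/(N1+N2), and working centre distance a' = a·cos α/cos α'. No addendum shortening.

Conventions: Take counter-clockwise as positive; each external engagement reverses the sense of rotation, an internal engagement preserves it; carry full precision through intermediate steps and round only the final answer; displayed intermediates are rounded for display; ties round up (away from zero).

topology: single-mesh involute geometry — m = 4.666, 64T/80T pair
base radii: r_b1 = 139.487938, r_b2 = 174.359923
tip radii: r_a1 = 153.978000, r_a2 = 191.306000
no profile shift: α' = α, a' = a
action lengths: √(r_a1²−r_b1²) = 65.209965, √(r_a2²−r_b2²) = 78.718504
base pitch p_b = π·m·cos α = 13.694196
CR = (65.209965 + 78.718504 − 335.952000·sin 20.90000°)/13.694196 = 1.758528
contact ratio ≈ 1.7585

1.7585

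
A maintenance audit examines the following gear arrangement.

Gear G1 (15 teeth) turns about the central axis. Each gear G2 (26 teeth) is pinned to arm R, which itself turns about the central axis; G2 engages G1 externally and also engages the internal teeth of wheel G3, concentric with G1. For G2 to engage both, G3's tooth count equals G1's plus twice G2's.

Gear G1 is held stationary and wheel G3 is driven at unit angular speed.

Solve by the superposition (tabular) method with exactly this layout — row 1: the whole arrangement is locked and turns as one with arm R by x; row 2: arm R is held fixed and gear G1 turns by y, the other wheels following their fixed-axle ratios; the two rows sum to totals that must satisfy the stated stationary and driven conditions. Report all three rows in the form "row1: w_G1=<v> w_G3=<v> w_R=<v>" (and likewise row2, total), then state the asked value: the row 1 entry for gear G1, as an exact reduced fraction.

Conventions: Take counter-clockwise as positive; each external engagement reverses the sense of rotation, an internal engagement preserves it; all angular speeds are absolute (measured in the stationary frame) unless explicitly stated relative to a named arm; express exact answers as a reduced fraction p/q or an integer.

row1: w_G1=67/82 w_G3=67/82 w_R=67/82
row2: w_G1=-67/82 w_G3=15/82 w_R=0
total: w_G1=0 w_G3=1 w_R=67/82
asked value: 67/82

planetary set (15T centre, 26T on arm, 67T internal) — Willis relation
row 1 — lock + rotate with arm: ω_sun = ω_ring = ω_arm = x
row 2: sun turns y, ring = −(15/67)·y, arm 0
boundary: total ω_sun = x + y = 0 and total ω_ring = x − (15/67)·y = 1  ⇒  y = -67/82, x = 67/82
row 2 ring = −(15/67)·(-67/82) = 15/82
totals (row 1 + row 2): sun 67/82 + (-67/82) = 0, ring 67/82 + 15/82 = 1, arm 67/82 + 0 = 67/82
asked cell (row1, sun) = 67/82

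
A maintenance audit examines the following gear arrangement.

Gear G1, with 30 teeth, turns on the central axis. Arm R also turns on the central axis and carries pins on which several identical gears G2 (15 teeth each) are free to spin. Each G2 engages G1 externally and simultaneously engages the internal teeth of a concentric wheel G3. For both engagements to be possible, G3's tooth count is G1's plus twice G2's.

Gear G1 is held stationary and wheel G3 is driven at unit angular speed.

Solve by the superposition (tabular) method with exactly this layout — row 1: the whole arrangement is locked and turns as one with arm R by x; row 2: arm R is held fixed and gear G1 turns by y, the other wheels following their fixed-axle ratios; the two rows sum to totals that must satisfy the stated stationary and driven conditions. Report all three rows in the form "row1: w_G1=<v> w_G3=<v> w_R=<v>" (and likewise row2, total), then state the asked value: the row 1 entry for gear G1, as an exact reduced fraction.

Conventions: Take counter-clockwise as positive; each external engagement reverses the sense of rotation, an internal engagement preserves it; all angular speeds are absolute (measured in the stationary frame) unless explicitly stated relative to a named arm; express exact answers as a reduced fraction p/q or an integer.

topology: planetary set — G1 30T / G2 15T / G3 60T, arm = carrier (Willis)
superposition row 1 [locked train]: every member turns x
row 2: sun turns y, ring = −(30/60)·y, arm 0
boundary: total ω_sun = x + y = 0 and total ω_ring = x − (30/60)·y = 1  ⇒  y = -2/3, x = 2/3
row 2 ring = −(30/60)·(-2/3) = 1/3
totals (row 1 + row 2): sun 2/3 + (-2/3) = 0, ring 2/3 + 1/3 = 1, arm 2/3 + 0 = 2/3
asked cell (row1, sun) = 2/3

row1: w_G1=2/3 w_G3=2/3 w_R=2/3
row2: w_G1=-2/3 w_G3=1/3 w_R=0
total: w_G1=0 w_G3=1 w_R=2/3
asked value: 2/3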